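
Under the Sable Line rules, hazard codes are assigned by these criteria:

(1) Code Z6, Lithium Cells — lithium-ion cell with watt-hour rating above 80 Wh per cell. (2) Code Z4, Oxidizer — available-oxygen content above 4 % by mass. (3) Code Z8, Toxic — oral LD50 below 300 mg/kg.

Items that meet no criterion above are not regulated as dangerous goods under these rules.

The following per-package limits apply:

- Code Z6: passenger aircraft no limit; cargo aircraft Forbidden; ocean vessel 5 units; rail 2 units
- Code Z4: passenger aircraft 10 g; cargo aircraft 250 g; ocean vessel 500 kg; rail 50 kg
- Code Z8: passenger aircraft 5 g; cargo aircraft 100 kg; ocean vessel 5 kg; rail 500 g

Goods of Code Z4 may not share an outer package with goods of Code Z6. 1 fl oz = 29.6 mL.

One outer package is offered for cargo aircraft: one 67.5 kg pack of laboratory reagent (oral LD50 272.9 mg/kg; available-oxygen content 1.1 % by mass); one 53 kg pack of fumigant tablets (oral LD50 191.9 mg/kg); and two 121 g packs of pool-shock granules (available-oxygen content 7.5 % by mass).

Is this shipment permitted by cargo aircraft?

Laboratory reagent: oral LD50 272.9 mg/kg < 300 mg/kg → Code Z8 (Toxic).
With oral LD50 191.9 mg/kg (< 300 mg/kg), the fumigant tablets fall in Code Z8.
With available-oxygen content 7.5 % by mass (> 4 % by mass), the pool-shock granules fall in Code Z4.
Total Code Z8: 67.5 kg + 53 kg = 120.5 kg.
That exceeds the Code Z8 cargo aircraft limit of 100 kg.
Code Z4 quantity: two 121 g packs = 242 g.
That is within the Code Z4 cargo aircraft limit of 250 g.
The segregation rule (Code Z4 with Code Z6) does not apply to Code Z8 with Code Z4.

No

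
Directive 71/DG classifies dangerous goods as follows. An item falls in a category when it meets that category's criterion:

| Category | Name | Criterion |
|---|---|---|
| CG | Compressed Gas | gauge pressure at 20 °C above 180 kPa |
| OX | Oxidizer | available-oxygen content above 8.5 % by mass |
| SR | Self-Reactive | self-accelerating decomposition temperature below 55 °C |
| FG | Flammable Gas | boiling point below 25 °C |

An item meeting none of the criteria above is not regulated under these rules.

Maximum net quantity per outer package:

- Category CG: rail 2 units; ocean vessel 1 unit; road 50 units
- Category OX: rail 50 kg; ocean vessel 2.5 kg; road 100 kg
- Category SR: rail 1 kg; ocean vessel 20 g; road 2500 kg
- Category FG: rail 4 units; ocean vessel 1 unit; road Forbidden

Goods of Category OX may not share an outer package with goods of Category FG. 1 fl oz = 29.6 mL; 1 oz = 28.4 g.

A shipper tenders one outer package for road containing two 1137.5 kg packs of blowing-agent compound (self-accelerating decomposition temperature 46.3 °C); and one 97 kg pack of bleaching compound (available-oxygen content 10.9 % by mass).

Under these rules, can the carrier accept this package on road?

Blowing-agent compound: self-accelerating decomposition temperature 46.3 °C < 55 °C → Category SR (Self-Reactive).
Bleaching compound: available-oxygen content 10.9 % by mass > 8.5 % by mass → Category OX (Oxidizer).
Category OX quantity: 97 kg.
97 kg ≤ 100 kg (road limit, Category OX) — within limit.
Category SR quantity: two 1137.5 kg packs = 2275 kg.
2275 kg is within the road limit of 2500 kg for Category SR.
The segregation rule (Category OX with Category FG) does not apply to Category OX with Category SR.
Every hazard category is within its road limit and no segregation rule is violated.

Yes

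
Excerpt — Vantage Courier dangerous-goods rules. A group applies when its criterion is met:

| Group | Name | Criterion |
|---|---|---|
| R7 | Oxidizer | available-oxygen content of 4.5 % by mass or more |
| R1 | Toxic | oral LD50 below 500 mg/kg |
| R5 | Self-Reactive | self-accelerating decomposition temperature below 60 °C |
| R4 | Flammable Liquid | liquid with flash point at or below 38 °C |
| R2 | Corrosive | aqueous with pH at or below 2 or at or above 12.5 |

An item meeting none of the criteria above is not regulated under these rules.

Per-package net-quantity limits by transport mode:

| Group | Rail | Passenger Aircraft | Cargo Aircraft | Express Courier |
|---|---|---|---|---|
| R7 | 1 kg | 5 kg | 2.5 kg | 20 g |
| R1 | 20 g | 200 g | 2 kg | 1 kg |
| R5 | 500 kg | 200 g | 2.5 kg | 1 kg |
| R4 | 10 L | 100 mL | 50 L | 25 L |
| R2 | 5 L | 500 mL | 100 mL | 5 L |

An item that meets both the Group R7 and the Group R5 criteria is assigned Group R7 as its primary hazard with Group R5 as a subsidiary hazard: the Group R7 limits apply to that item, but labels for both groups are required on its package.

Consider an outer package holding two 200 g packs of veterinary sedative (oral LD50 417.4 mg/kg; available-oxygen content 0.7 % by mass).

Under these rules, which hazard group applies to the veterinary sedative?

Veterinary sedative: oral LD50 417.4 mg/kg < 500 mg/kg → Group R1 (Toxic).

Group R1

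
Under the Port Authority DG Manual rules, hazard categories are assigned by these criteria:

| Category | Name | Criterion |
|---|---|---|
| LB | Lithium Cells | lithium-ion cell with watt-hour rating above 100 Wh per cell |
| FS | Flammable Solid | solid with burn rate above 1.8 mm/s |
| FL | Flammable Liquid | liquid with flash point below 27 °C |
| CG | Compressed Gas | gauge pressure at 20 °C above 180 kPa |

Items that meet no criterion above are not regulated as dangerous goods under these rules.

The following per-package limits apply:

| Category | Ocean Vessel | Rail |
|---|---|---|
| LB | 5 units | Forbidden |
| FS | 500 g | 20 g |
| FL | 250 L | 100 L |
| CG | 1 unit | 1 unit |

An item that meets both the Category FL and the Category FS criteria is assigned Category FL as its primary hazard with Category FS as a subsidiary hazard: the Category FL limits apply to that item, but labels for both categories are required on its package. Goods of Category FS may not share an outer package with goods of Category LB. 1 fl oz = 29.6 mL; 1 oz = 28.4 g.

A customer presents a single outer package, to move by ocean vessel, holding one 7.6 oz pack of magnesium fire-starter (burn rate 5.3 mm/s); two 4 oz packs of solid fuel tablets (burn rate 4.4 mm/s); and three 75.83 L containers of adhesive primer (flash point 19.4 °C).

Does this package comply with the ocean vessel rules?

Yes

Magnesium fire-starter: burn rate 5.3 mm/s > 1.8 mm/s → Category FS (Flammable Solid).
With burn rate 4.4 mm/s (> 1.8 mm/s), the solid fuel tablets fall in Category FS.
With flash point 19.4 °C (< 27 °C), the adhesive primer falls in Category FL.
Category FL quantity: three 75.83 L containers = 227.49 L.
That is within the Category FL ocean vessel limit of 250 L.
Total Category FS: (one 7.6 oz pack = 215.84 g) + (two 4 oz packs = 227.2 g) = 443.04 g.
443.04 g is within the ocean vessel limit of 500 g for Category FS.
The segregation rule (Category FS with Category LB) does not apply to Category FL with Category FS.
Every hazard category is within its ocean vessel limit and no segregation rule is violated.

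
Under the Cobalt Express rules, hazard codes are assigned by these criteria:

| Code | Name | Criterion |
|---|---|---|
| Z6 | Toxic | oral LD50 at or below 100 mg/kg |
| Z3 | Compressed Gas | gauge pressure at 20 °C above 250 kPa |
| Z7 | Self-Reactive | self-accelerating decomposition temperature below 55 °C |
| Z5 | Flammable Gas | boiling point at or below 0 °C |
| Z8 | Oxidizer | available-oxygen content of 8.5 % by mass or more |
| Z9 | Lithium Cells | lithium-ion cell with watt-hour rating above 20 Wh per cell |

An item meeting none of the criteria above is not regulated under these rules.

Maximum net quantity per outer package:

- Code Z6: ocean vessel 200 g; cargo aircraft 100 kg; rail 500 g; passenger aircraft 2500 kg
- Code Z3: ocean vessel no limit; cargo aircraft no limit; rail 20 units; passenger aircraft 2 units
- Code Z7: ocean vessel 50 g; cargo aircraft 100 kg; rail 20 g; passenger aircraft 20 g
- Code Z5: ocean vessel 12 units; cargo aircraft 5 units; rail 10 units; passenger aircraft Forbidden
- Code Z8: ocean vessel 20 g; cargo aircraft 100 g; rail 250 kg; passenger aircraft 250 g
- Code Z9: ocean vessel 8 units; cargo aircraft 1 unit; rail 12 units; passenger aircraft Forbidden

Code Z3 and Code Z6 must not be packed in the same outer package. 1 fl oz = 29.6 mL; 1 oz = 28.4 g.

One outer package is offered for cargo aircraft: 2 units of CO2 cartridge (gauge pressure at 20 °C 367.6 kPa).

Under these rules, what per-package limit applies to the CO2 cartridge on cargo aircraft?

CO2 cartridge: gauge pressure at 20 °C 367.6 kPa > 250 kPa → Code Z3 (Compressed Gas).
The cargo aircraft limit for Code Z3 is no limit.

no limit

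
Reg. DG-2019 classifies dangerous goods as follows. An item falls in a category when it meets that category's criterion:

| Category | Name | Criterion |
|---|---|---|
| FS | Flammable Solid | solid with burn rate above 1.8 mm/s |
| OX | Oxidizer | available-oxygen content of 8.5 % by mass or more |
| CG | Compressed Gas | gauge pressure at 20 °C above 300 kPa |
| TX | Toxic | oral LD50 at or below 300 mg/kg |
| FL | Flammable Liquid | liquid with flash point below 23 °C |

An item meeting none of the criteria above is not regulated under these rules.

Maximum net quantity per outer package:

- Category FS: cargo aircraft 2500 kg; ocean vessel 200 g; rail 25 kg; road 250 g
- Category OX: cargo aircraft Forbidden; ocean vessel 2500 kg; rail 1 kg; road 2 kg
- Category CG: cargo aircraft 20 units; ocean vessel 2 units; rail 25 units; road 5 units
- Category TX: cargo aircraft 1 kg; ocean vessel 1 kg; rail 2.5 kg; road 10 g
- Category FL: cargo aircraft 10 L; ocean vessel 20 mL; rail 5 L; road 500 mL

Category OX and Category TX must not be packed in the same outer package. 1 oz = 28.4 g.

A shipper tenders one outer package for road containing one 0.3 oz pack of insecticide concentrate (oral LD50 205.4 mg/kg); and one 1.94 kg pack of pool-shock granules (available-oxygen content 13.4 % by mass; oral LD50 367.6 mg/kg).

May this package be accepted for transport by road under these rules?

Insecticide concentrate: oral LD50 205.4 mg/kg ≤ 300 mg/kg → Category TX (Toxic).
With available-oxygen content 13.4 % by mass (≥ 8.5 % by mass), the pool-shock granules fall in Category OX.
Category OX quantity: 1.94 kg.
1.94 kg ≤ 2 kg (road limit, Category OX) — within limit.
Category TX quantity: one 0.3 oz pack = 8.52 g.
That is within the Category TX road limit of 10 g.
Category OX and Category TX may not share an outer package.

No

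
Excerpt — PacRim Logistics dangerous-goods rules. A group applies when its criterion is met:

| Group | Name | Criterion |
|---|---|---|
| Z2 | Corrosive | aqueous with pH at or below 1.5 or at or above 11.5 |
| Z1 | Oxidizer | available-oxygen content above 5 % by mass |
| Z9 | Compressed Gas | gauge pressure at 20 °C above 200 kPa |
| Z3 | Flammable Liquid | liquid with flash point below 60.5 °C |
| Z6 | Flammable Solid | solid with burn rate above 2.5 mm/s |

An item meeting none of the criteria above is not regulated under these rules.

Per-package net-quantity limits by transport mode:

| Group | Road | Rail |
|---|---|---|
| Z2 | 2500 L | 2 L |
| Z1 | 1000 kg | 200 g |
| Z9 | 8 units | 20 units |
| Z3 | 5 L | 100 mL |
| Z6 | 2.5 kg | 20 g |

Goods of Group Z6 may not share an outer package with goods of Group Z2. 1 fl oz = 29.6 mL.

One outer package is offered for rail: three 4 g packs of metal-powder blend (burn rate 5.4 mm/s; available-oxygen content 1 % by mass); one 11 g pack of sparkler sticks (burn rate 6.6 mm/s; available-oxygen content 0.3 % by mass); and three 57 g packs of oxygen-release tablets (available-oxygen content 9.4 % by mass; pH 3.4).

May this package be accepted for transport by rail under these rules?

No

With burn rate 5.4 mm/s (> 2.5 mm/s), the metal-powder blend falls in Group Z6.
The sparkler sticks have burn rate 6.6 mm/s, which is > 2.5 mm/s, so they are Group Z6 (Flammable Solid).
Available-oxygen content 9.4 % by mass meets the Group Z1 criterion (Oxidizer), so the oxygen-release tablets are Group Z1.
Group Z6 net quantity: (three 4 g packs = 12 g) + 11 g = 23 g.
That exceeds the Group Z6 rail limit of 20 g.
Group Z1 quantity: three 57 g packs = 171 g.
171 g is within the rail limit of 200 g for Group Z1.
The segregation rule (Group Z6 with Group Z2) does not apply to Group Z6 with Group Z1.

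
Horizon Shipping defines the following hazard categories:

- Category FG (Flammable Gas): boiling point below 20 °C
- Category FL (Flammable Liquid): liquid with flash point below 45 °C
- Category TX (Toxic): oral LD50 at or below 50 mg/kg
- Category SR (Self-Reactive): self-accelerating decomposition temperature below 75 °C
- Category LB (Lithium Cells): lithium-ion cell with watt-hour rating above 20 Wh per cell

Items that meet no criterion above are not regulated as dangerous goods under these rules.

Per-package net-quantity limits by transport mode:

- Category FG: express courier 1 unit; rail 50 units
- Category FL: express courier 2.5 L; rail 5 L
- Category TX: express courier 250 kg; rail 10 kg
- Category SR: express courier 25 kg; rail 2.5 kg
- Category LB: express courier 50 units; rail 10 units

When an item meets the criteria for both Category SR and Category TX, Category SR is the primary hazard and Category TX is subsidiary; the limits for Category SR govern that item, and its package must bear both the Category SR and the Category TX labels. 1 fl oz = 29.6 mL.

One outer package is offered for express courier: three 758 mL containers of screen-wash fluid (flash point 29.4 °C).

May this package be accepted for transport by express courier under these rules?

Yes

The screen-wash fluid has flash point 29.4 °C, which is < 45 °C, so it is Category FL (Flammable Liquid).
Category FL quantity: three 758 mL containers = 2.274 L.
2.274 L is within the express courier limit of 2.5 L for Category FL.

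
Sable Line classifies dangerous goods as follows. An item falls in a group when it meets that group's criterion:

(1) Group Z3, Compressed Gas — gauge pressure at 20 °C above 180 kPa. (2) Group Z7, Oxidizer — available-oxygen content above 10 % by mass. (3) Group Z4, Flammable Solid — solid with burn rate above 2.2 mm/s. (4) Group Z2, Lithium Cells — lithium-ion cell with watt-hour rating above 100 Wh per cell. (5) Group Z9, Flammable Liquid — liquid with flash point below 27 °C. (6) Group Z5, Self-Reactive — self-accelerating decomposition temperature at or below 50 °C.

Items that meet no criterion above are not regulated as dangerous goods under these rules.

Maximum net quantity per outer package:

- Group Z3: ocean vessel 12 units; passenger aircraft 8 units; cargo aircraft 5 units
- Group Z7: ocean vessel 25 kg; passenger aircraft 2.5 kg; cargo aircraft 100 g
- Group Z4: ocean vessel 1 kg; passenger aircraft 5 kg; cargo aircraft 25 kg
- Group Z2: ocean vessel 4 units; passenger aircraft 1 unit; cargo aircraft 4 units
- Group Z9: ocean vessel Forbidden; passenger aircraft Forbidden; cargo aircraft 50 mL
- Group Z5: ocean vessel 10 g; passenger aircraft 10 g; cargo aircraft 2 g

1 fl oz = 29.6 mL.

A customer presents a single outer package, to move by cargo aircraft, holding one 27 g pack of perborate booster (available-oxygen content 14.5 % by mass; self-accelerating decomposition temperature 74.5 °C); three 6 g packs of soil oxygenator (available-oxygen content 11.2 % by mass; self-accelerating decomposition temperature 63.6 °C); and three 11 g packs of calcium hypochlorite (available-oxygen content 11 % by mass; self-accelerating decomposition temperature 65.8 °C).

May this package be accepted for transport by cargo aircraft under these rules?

Yes

Perborate booster: available-oxygen content 14.5 % by mass > 10 % by mass → Group Z7 (Oxidizer).
The soil oxygenator has available-oxygen content 11.2 % by mass, which is > 10 % by mass, so it is Group Z7 (Oxidizer).
With available-oxygen content 11 % by mass (> 10 % by mass), the calcium hypochlorite falls in Group Z7.
Total Group Z7: 27 g + (three 6 g packs = 18 g) + (three 11 g packs = 33 g) = 78 g.
That is within the Group Z7 cargo aircraft limit of 100 g.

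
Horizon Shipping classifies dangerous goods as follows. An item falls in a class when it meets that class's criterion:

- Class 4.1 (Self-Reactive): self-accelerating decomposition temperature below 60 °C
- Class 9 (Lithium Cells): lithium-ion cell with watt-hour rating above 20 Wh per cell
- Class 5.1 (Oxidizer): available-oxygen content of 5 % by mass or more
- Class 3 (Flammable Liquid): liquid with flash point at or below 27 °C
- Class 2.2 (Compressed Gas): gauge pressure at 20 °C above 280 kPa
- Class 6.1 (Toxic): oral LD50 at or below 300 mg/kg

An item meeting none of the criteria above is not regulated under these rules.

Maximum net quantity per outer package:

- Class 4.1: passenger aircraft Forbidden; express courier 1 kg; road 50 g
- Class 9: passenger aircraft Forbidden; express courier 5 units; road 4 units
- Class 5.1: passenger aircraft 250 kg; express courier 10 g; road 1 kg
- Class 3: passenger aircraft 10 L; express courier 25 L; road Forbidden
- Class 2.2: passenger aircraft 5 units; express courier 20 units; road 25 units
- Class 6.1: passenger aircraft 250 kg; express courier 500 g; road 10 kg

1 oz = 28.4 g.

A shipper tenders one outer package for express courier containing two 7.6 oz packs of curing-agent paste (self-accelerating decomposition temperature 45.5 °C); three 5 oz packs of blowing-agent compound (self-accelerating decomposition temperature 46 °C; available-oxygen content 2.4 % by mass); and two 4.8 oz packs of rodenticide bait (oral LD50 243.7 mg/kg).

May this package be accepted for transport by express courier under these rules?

The curing-agent paste has self-accelerating decomposition temperature 45.5 °C, which is < 60 °C, so it is Class 4.1 (Self-Reactive).
Self-accelerating decomposition temperature 46 °C meets the Class 4.1 criterion (Self-Reactive), so the blowing-agent compound is Class 4.1.
The rodenticide bait has oral LD50 243.7 mg/kg, which is ≤ 300 mg/kg, so it is Class 6.1 (Toxic).
Total Class 4.1: (two 7.6 oz packs = 431.68 g) + (three 5 oz packs = 426 g) = 857.68 g.
857.68 g ≤ 1 kg (express courier limit, Class 4.1) — within limit.
Class 6.1 quantity: two 4.8 oz packs = 272.64 g.
272.64 g ≤ 500 g (express courier limit, Class 6.1) — within limit.
Every hazard class is within its express courier limit and no segregation rule is violated.

Yes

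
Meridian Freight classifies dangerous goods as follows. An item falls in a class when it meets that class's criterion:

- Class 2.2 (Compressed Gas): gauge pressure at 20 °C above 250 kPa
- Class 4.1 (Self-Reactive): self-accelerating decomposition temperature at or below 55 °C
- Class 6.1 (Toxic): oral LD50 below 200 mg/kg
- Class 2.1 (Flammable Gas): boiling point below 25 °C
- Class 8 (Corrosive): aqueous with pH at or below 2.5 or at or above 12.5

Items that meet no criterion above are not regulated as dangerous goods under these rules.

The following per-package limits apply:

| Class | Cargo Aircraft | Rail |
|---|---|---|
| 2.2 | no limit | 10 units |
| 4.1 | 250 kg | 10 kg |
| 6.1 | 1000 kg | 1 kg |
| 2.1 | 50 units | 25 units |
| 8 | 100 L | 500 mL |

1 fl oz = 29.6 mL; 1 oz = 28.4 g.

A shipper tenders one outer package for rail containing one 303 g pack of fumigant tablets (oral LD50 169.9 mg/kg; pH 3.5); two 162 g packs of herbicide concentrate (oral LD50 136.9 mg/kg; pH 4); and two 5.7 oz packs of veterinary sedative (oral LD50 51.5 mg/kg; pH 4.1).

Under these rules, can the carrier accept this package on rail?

Oral LD50 169.9 mg/kg meets the Class 6.1 criterion (Toxic), so the fumigant tablets are Class 6.1.
With oral LD50 136.9 mg/kg (< 200 mg/kg), the herbicide concentrate falls in Class 6.1.
With oral LD50 51.5 mg/kg (< 200 mg/kg), the veterinary sedative falls in Class 6.1.
Total Class 6.1: 303 g + (two 162 g packs = 324 g) + (two 5.7 oz packs = 323.76 g) = 950.76 g.
950.76 g ≤ 1 kg (rail limit, Class 6.1) — within limit.

Yes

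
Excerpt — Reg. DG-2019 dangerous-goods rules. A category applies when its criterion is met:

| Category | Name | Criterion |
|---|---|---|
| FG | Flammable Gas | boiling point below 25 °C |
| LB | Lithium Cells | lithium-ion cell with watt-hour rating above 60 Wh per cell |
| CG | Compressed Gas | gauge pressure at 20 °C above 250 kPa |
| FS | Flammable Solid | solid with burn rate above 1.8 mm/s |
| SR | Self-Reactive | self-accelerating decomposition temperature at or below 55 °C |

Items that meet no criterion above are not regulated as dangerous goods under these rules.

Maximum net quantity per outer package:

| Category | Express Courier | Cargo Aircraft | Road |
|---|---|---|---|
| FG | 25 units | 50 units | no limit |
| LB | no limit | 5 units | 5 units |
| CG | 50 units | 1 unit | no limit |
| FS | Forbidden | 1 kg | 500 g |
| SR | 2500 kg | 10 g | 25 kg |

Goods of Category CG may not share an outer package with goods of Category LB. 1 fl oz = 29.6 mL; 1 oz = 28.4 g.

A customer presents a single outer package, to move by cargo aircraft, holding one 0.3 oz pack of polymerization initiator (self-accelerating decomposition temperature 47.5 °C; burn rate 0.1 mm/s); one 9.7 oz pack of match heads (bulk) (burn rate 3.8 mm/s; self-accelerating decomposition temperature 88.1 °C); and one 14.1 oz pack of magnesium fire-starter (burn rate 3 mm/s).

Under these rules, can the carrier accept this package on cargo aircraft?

Yes

Self-accelerating decomposition temperature 47.5 °C meets the Category SR criterion (Self-Reactive), so the polymerization initiator is Category SR.
Burn rate 3.8 mm/s meets the Category FS criterion (Flammable Solid), so the match heads (bulk) are Category FS.
The magnesium fire-starter has burn rate 3 mm/s, which is > 1.8 mm/s, so it is Category FS (Flammable Solid).
Category FS net quantity: (one 9.7 oz pack = 275.48 g) + (one 14.1 oz pack = 400.44 g) = 675.92 g.
675.92 g is within the cargo aircraft limit of 1 kg for Category FS.
Category SR quantity: one 0.3 oz pack = 8.52 g.
That is within the Category SR cargo aircraft limit of 10 g.
The segregation rule (Category CG with Category LB) does not apply to Category FS with Category SR.
Every hazard category is within its cargo aircraft limit and no segregation rule is violated.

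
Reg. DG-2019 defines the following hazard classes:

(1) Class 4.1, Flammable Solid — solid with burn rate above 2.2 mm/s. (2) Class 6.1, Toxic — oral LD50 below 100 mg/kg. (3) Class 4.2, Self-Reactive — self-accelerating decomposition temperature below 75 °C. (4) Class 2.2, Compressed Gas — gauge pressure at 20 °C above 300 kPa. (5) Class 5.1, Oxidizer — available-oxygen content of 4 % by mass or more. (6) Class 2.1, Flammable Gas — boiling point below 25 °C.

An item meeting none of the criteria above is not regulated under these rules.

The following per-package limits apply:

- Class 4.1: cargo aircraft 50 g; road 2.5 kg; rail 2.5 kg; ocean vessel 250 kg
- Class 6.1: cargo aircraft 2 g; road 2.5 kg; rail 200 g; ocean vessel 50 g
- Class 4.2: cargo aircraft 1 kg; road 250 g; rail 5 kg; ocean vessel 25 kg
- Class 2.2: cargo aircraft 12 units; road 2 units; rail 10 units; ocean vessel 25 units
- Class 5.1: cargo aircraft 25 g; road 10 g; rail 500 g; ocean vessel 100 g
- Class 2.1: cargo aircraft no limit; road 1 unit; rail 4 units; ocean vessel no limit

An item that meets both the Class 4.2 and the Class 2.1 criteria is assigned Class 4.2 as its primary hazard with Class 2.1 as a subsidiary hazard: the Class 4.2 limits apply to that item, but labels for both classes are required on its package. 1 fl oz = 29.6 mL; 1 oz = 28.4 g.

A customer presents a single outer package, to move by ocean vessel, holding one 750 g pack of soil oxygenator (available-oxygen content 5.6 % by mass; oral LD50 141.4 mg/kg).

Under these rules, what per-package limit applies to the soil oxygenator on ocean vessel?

100 g

With available-oxygen content 5.6 % by mass (≥ 4 % by mass), the soil oxygenator falls in Class 5.1.
The ocean vessel limit for Class 5.1 is 100 g.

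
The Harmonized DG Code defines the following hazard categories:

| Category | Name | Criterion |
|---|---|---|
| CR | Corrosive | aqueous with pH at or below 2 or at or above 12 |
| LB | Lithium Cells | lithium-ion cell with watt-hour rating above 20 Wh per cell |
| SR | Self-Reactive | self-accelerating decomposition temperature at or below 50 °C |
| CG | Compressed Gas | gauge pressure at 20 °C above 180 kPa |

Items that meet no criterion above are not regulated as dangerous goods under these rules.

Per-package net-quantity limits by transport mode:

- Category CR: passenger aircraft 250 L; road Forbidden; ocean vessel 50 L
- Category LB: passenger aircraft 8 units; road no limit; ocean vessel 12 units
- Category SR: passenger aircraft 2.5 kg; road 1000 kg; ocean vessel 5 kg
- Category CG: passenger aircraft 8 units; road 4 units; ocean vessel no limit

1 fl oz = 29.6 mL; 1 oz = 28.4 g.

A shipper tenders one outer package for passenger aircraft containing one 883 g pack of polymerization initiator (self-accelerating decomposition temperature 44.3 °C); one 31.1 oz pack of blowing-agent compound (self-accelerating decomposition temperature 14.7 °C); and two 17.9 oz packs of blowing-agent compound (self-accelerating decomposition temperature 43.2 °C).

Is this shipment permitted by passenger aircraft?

The polymerization initiator has self-accelerating decomposition temperature 44.3 °C, which is ≤ 50 °C, so it is Category SR (Self-Reactive).
Blowing-agent compound: self-accelerating decomposition temperature 14.7 °C ≤ 50 °C → Category SR (Self-Reactive).
The blowing-agent compound has self-accelerating decomposition temperature 43.2 °C, which is ≤ 50 °C, so it is Category SR (Self-Reactive).
Total Category SR: 883 g + (one 31.1 oz pack = 883.24 g) + (two 17.9 oz packs = 1016.72 g) = 2782.96 g.
2782.96 g exceeds the passenger aircraft limit of 2.5 kg for Category SR.

No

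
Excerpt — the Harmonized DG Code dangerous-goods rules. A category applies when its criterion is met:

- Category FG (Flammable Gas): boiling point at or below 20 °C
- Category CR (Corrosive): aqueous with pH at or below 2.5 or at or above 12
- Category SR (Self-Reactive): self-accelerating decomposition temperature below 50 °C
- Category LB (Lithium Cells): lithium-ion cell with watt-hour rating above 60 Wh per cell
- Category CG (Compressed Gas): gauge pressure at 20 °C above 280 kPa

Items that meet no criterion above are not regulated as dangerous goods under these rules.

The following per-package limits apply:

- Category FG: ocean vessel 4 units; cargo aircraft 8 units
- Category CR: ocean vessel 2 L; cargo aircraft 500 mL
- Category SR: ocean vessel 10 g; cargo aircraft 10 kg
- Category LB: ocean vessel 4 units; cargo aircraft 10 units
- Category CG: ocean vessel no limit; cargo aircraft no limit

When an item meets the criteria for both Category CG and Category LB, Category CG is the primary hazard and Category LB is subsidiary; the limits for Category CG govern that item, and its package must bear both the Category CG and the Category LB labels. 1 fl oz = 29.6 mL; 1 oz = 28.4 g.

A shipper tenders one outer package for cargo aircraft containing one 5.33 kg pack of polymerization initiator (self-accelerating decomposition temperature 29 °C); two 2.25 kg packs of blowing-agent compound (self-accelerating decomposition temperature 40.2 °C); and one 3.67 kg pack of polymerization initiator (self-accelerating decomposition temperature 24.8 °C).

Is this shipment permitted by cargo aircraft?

With self-accelerating decomposition temperature 29 °C (< 50 °C), the polymerization initiator falls in Category SR.
With self-accelerating decomposition temperature 40.2 °C (< 50 °C), the blowing-agent compound falls in Category SR.
With self-accelerating decomposition temperature 24.8 °C (< 50 °C), the polymerization initiator falls in Category SR.
Total Category SR: 5.33 kg + (two 2.25 kg packs = 4.5 kg) + 3.67 kg = 13.5 kg.
13.5 kg exceeds the cargo aircraft limit of 10 kg for Category SR.

No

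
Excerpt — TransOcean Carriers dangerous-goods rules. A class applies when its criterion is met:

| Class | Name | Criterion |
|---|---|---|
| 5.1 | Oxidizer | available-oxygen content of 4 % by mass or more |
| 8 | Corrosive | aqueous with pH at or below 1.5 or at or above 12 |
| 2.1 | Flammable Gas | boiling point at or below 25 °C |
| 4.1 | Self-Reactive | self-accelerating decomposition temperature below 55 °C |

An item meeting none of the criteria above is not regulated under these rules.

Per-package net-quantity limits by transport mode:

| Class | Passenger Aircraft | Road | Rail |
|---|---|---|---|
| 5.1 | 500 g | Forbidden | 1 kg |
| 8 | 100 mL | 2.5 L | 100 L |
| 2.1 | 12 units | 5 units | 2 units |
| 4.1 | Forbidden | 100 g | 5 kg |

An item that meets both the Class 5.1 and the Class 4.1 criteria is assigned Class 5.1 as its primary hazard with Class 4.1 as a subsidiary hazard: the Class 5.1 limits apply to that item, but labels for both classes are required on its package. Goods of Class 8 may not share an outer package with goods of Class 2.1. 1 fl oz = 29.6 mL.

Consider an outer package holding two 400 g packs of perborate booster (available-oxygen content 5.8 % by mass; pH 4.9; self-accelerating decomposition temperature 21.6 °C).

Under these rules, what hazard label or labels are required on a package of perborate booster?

The perborate booster has available-oxygen content 5.8 % by mass, which is ≥ 4 % by mass, so it is Class 5.1 (Oxidizer).
Perborate booster: self-accelerating decomposition temperature 21.6 °C < 55 °C → Class 4.1 (Self-Reactive).
By the precedence rule Class 5.1 is primary and Class 4.1 is subsidiary, and that rule requires both labels on the package.

Class 4.1 and 5.1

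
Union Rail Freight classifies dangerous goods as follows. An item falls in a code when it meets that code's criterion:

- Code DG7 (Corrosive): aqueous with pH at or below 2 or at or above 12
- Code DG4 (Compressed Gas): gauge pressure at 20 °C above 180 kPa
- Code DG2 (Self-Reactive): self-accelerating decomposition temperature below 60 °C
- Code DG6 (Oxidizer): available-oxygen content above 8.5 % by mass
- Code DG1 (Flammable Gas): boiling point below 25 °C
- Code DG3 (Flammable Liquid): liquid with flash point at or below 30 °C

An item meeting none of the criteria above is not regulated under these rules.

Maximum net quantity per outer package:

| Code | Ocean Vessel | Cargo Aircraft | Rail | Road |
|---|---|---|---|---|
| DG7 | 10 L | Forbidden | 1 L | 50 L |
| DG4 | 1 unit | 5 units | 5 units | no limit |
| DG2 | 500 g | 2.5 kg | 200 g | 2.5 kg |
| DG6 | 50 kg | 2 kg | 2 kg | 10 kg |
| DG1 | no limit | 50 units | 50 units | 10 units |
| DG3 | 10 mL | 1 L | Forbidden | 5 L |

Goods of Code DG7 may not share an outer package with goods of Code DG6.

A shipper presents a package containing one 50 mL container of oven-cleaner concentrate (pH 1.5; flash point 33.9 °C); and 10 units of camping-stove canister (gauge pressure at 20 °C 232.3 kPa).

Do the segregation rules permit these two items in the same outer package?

Yes

With pH 1.5 (≤ 2), the oven-cleaner concentrate falls in Code DG7.
Gauge pressure at 20 °C 232.3 kPa meets the Code DG4 criterion (Compressed Gas), so the camping-stove canister is Code DG4.
No segregation rule bars Code DG7 with Code DG4.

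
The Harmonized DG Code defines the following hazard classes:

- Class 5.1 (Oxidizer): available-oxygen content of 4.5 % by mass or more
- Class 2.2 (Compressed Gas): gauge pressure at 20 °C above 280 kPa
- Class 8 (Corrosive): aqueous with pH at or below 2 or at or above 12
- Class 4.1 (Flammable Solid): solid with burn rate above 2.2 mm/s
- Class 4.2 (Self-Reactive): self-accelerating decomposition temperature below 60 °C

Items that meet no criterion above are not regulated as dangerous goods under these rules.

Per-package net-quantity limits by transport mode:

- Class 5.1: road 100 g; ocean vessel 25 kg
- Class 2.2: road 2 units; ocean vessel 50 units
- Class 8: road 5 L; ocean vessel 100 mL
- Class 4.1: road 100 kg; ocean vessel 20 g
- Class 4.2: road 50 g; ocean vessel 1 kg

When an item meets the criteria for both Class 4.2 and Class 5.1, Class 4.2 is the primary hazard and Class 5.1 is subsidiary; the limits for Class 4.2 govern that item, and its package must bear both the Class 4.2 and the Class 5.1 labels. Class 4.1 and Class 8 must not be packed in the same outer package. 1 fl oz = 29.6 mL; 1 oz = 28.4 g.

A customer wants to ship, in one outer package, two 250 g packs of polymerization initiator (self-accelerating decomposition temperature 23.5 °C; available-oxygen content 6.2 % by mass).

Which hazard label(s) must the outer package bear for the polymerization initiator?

The polymerization initiator has self-accelerating decomposition temperature 23.5 °C, which is < 60 °C, so it is Class 4.2 (Self-Reactive).
Polymerization initiator: available-oxygen content 6.2 % by mass ≥ 4.5 % by mass → Class 5.1 (Oxidizer).
By the precedence rule Class 4.2 is primary and Class 5.1 is subsidiary, and that rule requires both labels on the package.

Class 4.2 and 5.1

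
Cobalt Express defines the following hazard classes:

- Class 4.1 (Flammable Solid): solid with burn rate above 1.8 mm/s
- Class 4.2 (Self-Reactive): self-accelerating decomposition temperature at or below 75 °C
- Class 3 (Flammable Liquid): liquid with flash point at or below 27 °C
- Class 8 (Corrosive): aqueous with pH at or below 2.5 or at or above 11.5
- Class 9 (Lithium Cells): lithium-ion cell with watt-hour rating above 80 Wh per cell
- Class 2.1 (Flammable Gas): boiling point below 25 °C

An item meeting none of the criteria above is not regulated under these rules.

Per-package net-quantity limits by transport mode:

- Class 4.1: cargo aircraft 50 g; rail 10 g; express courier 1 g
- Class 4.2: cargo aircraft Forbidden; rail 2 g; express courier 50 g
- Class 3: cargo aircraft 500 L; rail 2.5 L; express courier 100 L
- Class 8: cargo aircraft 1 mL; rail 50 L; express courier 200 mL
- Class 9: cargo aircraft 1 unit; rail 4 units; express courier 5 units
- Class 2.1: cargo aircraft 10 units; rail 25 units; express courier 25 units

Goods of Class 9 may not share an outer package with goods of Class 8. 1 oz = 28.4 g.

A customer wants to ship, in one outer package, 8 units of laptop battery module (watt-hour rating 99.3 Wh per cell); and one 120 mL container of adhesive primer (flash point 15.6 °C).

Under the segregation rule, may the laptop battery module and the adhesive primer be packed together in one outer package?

Yes

The laptop battery module has watt-hour rating 99.3 Wh per cell, which is > 80 Wh per cell, so it is Class 9 (Lithium Cells).
Adhesive primer: flash point 15.6 °C ≤ 27 °C → Class 3 (Flammable Liquid).
No segregation rule bars Class 9 with Class 3.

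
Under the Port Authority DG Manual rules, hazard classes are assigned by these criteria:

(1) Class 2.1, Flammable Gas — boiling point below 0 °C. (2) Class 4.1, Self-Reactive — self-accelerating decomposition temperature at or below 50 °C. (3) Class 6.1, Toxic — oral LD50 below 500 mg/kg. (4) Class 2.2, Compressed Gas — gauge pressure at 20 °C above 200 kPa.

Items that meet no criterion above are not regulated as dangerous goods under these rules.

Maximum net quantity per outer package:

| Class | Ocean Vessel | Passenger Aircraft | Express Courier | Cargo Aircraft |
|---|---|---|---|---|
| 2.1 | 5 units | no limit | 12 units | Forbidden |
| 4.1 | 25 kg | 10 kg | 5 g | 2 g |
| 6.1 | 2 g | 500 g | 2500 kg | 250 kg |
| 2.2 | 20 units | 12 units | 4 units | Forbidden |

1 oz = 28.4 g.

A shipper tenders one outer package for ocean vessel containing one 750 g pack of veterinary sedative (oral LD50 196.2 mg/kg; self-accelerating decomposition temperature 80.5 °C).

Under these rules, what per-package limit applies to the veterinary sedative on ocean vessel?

Veterinary sedative: oral LD50 196.2 mg/kg < 500 mg/kg → Class 6.1 (Toxic).
The ocean vessel limit for Class 6.1 is 2 g.

2 g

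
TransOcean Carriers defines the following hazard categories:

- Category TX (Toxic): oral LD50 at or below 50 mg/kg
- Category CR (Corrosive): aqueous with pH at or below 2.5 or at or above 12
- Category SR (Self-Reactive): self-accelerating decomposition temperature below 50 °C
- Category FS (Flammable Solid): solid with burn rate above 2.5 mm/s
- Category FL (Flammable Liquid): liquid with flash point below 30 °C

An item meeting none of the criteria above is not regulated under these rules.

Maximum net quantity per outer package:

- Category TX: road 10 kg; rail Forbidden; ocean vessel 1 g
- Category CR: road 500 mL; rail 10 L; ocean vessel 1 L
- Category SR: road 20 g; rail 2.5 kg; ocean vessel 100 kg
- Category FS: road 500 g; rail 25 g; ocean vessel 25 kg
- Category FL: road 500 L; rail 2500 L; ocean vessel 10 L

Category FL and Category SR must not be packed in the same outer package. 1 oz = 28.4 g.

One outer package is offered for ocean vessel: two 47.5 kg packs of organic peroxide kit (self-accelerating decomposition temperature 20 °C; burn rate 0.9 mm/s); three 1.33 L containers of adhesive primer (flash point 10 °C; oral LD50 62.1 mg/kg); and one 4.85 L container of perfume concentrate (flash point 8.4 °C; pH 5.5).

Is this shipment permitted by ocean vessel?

No

Self-accelerating decomposition temperature 20 °C meets the Category SR criterion (Self-Reactive), so the organic peroxide kit is Category SR.
The adhesive primer has flash point 10 °C, which is < 30 °C, so it is Category FL (Flammable Liquid).
Perfume concentrate: flash point 8.4 °C < 30 °C → Category FL (Flammable Liquid).
Category FL net quantity: (three 1.33 L containers = 3.99 L) + 4.85 L = 8.84 L.
8.84 L ≤ 10 L (ocean vessel limit, Category FL) — within limit.
Category SR quantity: two 47.5 kg packs = 95 kg.
95 kg ≤ 100 kg (ocean vessel limit, Category SR) — within limit.
Category FL and Category SR may not share an outer package.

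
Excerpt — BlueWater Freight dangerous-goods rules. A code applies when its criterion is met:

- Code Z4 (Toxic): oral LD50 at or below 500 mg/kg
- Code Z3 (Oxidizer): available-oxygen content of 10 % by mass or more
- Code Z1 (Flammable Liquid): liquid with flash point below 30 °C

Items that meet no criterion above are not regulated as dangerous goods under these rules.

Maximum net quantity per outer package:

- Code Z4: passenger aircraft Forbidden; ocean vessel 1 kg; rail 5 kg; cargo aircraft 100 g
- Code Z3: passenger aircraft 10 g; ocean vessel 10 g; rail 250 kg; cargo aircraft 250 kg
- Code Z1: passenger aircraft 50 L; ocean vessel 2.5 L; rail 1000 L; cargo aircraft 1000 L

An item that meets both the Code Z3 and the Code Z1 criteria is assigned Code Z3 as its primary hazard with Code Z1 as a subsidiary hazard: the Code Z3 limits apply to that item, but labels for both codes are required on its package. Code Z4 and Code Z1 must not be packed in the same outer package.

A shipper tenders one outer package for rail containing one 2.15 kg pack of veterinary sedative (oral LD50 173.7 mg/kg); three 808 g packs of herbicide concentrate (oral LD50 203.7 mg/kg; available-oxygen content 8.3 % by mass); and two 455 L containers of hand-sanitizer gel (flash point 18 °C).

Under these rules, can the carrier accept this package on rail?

The veterinary sedative has oral LD50 173.7 mg/kg, which is ≤ 500 mg/kg, so it is Code Z4 (Toxic).
Oral LD50 203.7 mg/kg meets the Code Z4 criterion (Toxic), so the herbicide concentrate is Code Z4.
With flash point 18 °C (< 30 °C), the hand-sanitizer gel falls in Code Z1.
Total Code Z4: 2.15 kg + (three 808 g packs = 2.424 kg) = 4.574 kg.
4.574 kg ≤ 5 kg (rail limit, Code Z4) — within limit.
Code Z1 quantity: two 455 L containers = 910 L.
910 L is within the rail limit of 1000 L for Code Z1.
Code Z4 and Code Z1 may not share an outer package.

No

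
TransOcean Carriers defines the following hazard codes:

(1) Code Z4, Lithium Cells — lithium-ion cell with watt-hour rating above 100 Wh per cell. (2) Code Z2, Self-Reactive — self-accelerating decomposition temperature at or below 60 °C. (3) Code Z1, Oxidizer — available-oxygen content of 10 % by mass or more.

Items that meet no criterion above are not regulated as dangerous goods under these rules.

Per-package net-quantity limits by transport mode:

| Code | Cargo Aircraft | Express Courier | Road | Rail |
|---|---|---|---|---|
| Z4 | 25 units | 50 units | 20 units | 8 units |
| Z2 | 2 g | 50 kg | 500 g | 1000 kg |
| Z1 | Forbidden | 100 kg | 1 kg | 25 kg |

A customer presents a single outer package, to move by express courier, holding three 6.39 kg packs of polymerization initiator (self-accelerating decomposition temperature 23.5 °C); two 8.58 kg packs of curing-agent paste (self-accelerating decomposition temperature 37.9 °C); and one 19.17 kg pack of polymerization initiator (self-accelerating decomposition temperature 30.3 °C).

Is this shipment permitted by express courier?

No

Polymerization initiator: self-accelerating decomposition temperature 23.5 °C ≤ 60 °C → Code Z2 (Self-Reactive).
The curing-agent paste has self-accelerating decomposition temperature 37.9 °C, which is ≤ 60 °C, so it is Code Z2 (Self-Reactive).
With self-accelerating decomposition temperature 30.3 °C (≤ 60 °C), the polymerization initiator falls in Code Z2.
Code Z2 net quantity: (three 6.39 kg packs = 19.17 kg) + (two 8.58 kg packs = 17.16 kg) + 19.17 kg = 55.5 kg.
55.5 kg exceeds the express courier limit of 50 kg for Code Z2.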